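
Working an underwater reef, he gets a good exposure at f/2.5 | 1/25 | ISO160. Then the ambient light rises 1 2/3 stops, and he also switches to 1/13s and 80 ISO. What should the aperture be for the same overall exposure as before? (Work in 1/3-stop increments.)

Scene light: 1 2/3 stops brighter.
Shutter speed: 1/25 → 1/20 → 1/15 → 1/13 — 1 stop slower (brighter).
ISO: 160 → 125 → 100 → 80 — 1 stop dropped (darker).
Net so far: 1 2/3 stops brighter. Aperture: f/2.5 → f/2.8 → f/3.2 → f/3.5 → f/4 → f/4.5.

f/4.5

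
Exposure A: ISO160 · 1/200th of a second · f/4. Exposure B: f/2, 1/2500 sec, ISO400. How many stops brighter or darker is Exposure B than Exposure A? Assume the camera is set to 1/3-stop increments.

1/3 stop darker

Aperture: f/4 → f/3.5 → f/3.2 → f/2.8 → f/2.5 → f/2.2 → f/2 — 2 stops wider (brighter).
Shutter speed: 1/200 → 1/250 → 1/320 → 1/400 → 1/500 → 1/640 → 1/800 → 1/1000 → 1/1250 → 1/1600 → 1/2000 → 1/2500 — 3 2/3 stops shorter (darker).
ISO: 160 → 200 → 250 → 320 → 400 — 1 1/3 stops higher (brighter).
Net: +2 −3 2/3 +1 1/3 = −1/3 stops.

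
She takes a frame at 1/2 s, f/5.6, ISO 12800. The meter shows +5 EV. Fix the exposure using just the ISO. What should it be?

ISO 400

Overexposed by 5 stops → need 5 stops darker.
ISO: 12800 → 6400 → 3200 → 1600 → 800 → 400.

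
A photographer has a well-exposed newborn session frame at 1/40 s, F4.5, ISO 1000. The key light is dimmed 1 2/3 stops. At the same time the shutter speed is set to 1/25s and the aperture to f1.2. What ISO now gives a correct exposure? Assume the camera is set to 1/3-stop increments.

Scene light: 1 2/3 stops darker.
Shutter speed: 1/40 → 1/30 → 1/25 — 2/3 stop longer (brighter).
Aperture: f/4.5 → f/4 → f/3.5 → f/3.2 → f/2.8 → f/2.5 → f/2.2 → f/2 → f/1.8 → f/1.6 → f/1.4 → f/1.2 — 3 2/3 stops larger aperture (brighter).
Net so far: 2 2/3 stops brighter. ISO: 1000 → 800 → 640 → 500 → 400 → 320 → 250 → 200 → 160.

ISO 160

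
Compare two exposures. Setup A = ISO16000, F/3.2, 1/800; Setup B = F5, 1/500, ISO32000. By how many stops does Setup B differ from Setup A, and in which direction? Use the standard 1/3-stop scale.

1/3 stop brighter

Aperture: f/3.2 → f/3.5 → f/4 → f/4.5 → f/5 — 1 1/3 stops smaller aperture (darker).
Shutter speed: 1/800 → 1/640 → 1/500 — 2/3 stop longer (brighter).
ISO: 16000 → 20000 → 25600 → 32000 — 1 stop higher (brighter).
Net: −1 1/3 +2/3 +1 = +1/3 stops.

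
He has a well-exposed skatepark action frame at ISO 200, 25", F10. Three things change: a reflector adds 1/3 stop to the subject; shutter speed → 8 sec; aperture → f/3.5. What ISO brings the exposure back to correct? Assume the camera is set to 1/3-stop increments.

Scene light: 1/3 stop brighter.
Shutter speed: 25 → 20 → 15 → 13 → 10 → 8 — 1 2/3 stops faster (darker).
Aperture: f/10 → f/9 → f/8 → f/7.1 → f/6.3 → f/5.6 → f/5 → f/4.5 → f/4 → f/3.5 — 3 stops opened up (brighter).
Net so far: 1 2/3 stops brighter. ISO: 200 → 160 → 125 → 100 → 80 → 64.

ISO 64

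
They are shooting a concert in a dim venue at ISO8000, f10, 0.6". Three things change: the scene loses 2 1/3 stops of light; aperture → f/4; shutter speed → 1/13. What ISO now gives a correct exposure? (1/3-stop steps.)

ISO 51200

Scene light: 2 1/3 stops darker.
Aperture: f/10 → f/9 → f/8 → f/7.1 → f/6.3 → f/5.6 → f/5 → f/4.5 → f/4 — 2 2/3 stops larger aperture (brighter).
Shutter speed: 0.6 → 0.5 → 0.4 → 0.3 → 1/4 → 1/5 → 1/6 → 1/8 → 1/10 → 1/13 — 3 stops shorter (darker).
Net so far: 2 2/3 stops darker. ISO: 8000 → 10000 → 12800 → 16000 → 20000 → 25600 → 32000 → 40000 → 51200.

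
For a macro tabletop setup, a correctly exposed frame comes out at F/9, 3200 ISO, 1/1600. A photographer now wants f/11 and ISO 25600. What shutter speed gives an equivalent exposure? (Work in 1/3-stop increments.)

1/8000s

Aperture: f/9 → f/10 → f/11 — 2/3 stop stopped down (darker).
ISO: 3200 → 4000 → 5000 → 6400 → 8000 → 10000 → 12800 → 16000 → 20000 → 25600 — 3 stops higher (brighter).
Net change so far: 2 1/3 stops brighter. Offset with the shutter speed: 1/1600 → 1/2000 → 1/2500 → 1/3200 → 1/4000 → 1/5000 → 1/6400 → 1/8000.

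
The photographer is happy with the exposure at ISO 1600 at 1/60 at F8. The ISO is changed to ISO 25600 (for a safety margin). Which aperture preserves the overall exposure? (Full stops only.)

f/32

ISO: 1600 → 3200 → 6400 → 12800 → 25600 — 4 stops raised (brighter).
Need 4 stops darker from the aperture: f/8 → f/11 → f/16 → f/22 → f/32.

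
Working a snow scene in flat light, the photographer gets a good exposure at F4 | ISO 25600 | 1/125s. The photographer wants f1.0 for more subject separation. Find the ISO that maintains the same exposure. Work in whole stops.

Aperture: f/4 → f/2.8 → f/2 → f/1.4 → f/1.0 — 4 stops wider (brighter).
Need 4 stops darker from the ISO: 25600 → 12800 → 6400 → 3200 → 1600.

ISO 1600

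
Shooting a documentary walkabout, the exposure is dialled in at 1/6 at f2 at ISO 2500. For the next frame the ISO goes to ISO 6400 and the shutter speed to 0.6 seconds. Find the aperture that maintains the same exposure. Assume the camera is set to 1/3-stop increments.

ISO: 2500 → 3200 → 4000 → 5000 → 6400 — 1 1/3 stops higher (brighter).
Shutter speed: 1/6 → 1/5 → 1/4 → 0.3 → 0.4 → 0.5 → 0.6 — 2 stops longer (brighter).
Net change so far: 3 1/3 stops brighter. Offset with the aperture: f/2 → f/2.2 → f/2.5 → f/2.8 → f/3.2 → f/3.5 → f/4 → f/4.5 → f/5 → f/5.6 → f/6.3.

f/6.3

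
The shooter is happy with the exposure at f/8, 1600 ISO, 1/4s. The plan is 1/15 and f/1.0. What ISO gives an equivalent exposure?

ISO 100

Shutter speed: 1/4 → 1/8 → 1/15 — 2 stops faster (darker).
Aperture: f/8 → f/5.6 → f/4 → f/2.8 → f/2 → f/1.4 → f/1.0 — 6 stops wider (brighter).
Net change so far: 4 stops brighter. Offset with the ISO: 1600 → 800 → 400 → 200 → 100.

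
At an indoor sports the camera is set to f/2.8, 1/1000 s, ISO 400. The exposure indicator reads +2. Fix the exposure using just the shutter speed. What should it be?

1/4000s

Overexposed by 2 stops → need 2 stops darker.
Shutter speed: 1/1000 → 1/2000 → 1/4000.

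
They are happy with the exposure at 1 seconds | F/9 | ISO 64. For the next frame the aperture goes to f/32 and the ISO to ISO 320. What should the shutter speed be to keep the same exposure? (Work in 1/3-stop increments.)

Aperture: f/9 → f/10 → f/11 → f/13 → f/14 → f/16 → f/18 → f/20 → f/22 → f/25 → f/29 → f/32 — 3 2/3 stops narrower (darker).
ISO: 64 → 80 → 100 → 125 → 160 → 200 → 250 → 320 — 2 1/3 stops raised (brighter).
Net change so far: 1 1/3 stops darker. Offset with the shutter speed: 1 → 1.3 → 1.6 → 2 → 2.5.

2.5 s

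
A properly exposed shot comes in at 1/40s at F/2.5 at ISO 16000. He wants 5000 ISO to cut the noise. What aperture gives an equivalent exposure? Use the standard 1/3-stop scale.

ISO: 16000 → 12800 → 10000 → 8000 → 6400 → 5000 — 1 2/3 stops lower (darker).
Need 1 2/3 stops brighter from the aperture: f/2.5 → f/2.2 → f/2 → f/1.8 → f/1.6 → f/1.4.

f/1.4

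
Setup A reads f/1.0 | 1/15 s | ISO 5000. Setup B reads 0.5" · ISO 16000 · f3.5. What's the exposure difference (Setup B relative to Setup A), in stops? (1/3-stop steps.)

Aperture: f/1.0 → f/1.1 → f/1.2 → f/1.4 → f/1.6 → f/1.8 → f/2 → f/2.2 → f/2.5 → f/2.8 → f/3.2 → f/3.5 — 3 2/3 stops stopped down (darker).
Shutter speed: 1/15 → 1/13 → 1/10 → 1/8 → 1/6 → 1/5 → 1/4 → 0.3 → 0.4 → 0.5 — 3 stops longer (brighter).
ISO: 5000 → 6400 → 8000 → 10000 → 12800 → 16000 — 1 2/3 stops higher (brighter).
Net: −3 2/3 +3 +1 2/3 = +1 stop.

1 stop brighter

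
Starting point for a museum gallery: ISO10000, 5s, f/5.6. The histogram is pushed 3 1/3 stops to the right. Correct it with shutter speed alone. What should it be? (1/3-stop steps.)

Overexposed by 3 1/3 stops → need 3 1/3 stops darker.
Shutter speed: 5 → 4 → 3.2 → 2.5 → 2 → 1.6 → 1.3 → 1 → 0.8 → 0.6 → 0.5.

0.5 s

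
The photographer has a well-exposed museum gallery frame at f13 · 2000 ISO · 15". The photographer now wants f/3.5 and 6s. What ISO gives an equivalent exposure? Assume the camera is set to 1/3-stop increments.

Aperture: f/13 → f/11 → f/10 → f/9 → f/8 → f/7.1 → f/6.3 → f/5.6 → f/5 → f/4.5 → f/4 → f/3.5 — 3 2/3 stops opened up (brighter).
Shutter speed: 15 → 13 → 10 → 8 → 6 — 1 1/3 stops faster (darker).
Net change so far: 2 1/3 stops brighter. Offset with the ISO: 2000 → 1600 → 1250 → 1000 → 800 → 640 → 500 → 400.

ISO 400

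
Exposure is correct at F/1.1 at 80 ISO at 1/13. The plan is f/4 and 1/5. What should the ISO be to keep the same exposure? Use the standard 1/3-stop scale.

ISO 400

Aperture: f/1.1 → f/1.2 → f/1.4 → f/1.6 → f/1.8 → f/2 → f/2.2 → f/2.5 → f/2.8 → f/3.2 → f/3.5 → f/4 — 3 2/3 stops narrower (darker).
Shutter speed: 1/13 → 1/10 → 1/8 → 1/6 → 1/5 — 1 1/3 stops longer (brighter).
Net change so far: 2 1/3 stops darker. Offset with the ISO: 80 → 100 → 125 → 160 → 200 → 250 → 320 → 400.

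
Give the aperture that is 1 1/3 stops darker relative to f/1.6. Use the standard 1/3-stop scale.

f/2.5

Aperture: f/1.6 → f/1.8 → f/2 → f/2.2 → f/2.5 — 1 1/3 stops narrower (darker).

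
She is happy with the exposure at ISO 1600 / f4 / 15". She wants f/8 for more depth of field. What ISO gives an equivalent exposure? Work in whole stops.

ISO 6400

Aperture: f/4 → f/5.6 → f/8 — 2 stops smaller aperture (darker).
Need 2 stops brighter from the ISO: 1600 → 3200 → 6400.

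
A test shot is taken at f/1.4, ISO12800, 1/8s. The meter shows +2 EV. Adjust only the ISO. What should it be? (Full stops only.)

Overexposed by 2 stops → need 2 stops darker.
ISO: 12800 → 6400 → 3200.

ISO 3200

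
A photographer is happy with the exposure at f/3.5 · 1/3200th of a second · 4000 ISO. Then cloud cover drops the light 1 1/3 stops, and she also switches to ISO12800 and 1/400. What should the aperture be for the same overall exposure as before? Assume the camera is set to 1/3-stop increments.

Scene light: 1 1/3 stops darker.
ISO: 4000 → 5000 → 6400 → 8000 → 10000 → 12800 — 1 2/3 stops higher (brighter).
Shutter speed: 1/3200 → 1/2500 → 1/2000 → 1/1600 → 1/1250 → 1/1000 → 1/800 → 1/640 → 1/500 → 1/400 — 3 stops longer (brighter).
Net so far: 3 1/3 stops brighter. Aperture: f/3.5 → f/4 → f/4.5 → f/5 → f/5.6 → f/6.3 → f/7.1 → f/8 → f/9 → f/10 → f/11.

f/11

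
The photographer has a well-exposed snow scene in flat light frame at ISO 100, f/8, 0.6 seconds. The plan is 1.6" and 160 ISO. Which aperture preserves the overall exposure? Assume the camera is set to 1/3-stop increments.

Shutter speed: 0.6 → 0.8 → 1 → 1.3 → 1.6 — 1 1/3 stops slower (brighter).
ISO: 100 → 125 → 160 — 2/3 stop higher (brighter).
Net change so far: 2 stops brighter. Offset with the aperture: f/8 → f/9 → f/10 → f/11 → f/13 → f/14 → f/16.

f/16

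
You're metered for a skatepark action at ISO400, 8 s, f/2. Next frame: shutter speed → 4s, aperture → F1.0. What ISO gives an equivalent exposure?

Shutter speed: 8 → 4 — 1 stop shorter (darker).
Aperture: f/2 → f/1.4 → f/1.0 — 2 stops wider (brighter).
Net change so far: 1 stop brighter. Offset with the ISO: 400 → 200.

ISO 200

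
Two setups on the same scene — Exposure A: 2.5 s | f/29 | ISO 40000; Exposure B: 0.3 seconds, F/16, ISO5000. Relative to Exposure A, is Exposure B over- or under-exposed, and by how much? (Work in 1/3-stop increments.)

Aperture: f/29 → f/25 → f/22 → f/20 → f/18 → f/16 — 1 2/3 stops wider (brighter).
Shutter speed: 2.5 → 2 → 1.6 → 1.3 → 1 → 0.8 → 0.6 → 0.5 → 0.4 → 0.3 — 3 stops shorter (darker).
ISO: 40000 → 32000 → 25600 → 20000 → 16000 → 12800 → 10000 → 8000 → 6400 → 5000 — 3 stops lower (darker).
Net: +1 2/3 −3 −3 = −4 1/3 stops.

4 1/3 stops darker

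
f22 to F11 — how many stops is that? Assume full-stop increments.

2 stops

f/22 → f/16 → f/11 — count the steps: 2 stops.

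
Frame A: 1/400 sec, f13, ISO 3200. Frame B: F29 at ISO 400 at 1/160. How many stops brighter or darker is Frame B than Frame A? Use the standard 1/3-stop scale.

Aperture: f/13 → f/14 → f/16 → f/18 → f/20 → f/22 → f/25 → f/29 — 2 1/3 stops narrower (darker).
Shutter speed: 1/400 → 1/320 → 1/250 → 1/200 → 1/160 — 1 1/3 stops slower (brighter).
ISO: 3200 → 2500 → 2000 → 1600 → 1250 → 1000 → 800 → 640 → 500 → 400 — 3 stops lower (darker).
Net: −2 1/3 +1 1/3 −3 = −4 stops.

4 stops darker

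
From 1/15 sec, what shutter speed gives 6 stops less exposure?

Shutter speed: 1/15 → 1/30 → 1/60 → 1/125 → 1/250 → 1/500 → 1/1000 — 6 stops faster (darker).

1/1000s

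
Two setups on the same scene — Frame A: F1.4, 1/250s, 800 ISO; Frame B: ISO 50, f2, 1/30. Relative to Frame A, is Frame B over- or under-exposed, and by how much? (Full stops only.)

Aperture: f/1.4 → f/2 — 1 stop stopped down (darker).
Shutter speed: 1/250 → 1/125 → 1/60 → 1/30 — 3 stops longer (brighter).
ISO: 800 → 400 → 200 → 100 → 50 — 4 stops lower (darker).
Net: −1 +3 −4 = −2 stops.

2 stops darker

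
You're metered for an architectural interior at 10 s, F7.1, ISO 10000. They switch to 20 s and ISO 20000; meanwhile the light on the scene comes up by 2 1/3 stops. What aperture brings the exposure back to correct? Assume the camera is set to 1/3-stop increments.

f/32

Scene light: 2 1/3 stops brighter.
Shutter speed: 10 → 13 → 15 → 20 — 1 stop longer (brighter).
ISO: 10000 → 12800 → 16000 → 20000 — 1 stop raised (brighter).
Net so far: 4 1/3 stops brighter. Aperture: f/7.1 → f/8 → f/9 → f/10 → f/11 → f/13 → f/14 → f/16 → f/18 → f/20 → f/22 → f/25 → f/29 → f/32.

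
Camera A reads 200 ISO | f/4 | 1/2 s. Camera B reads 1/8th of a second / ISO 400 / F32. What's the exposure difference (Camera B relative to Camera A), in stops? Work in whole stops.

Aperture: f/4 → f/5.6 → f/8 → f/11 → f/16 → f/22 → f/32 — 6 stops smaller aperture (darker).
Shutter speed: 1/2 → 1/4 → 1/8 — 2 stops shorter (darker).
ISO: 200 → 400 — 1 stop raised (brighter).
Net: −6 −2 +1 = −7 stops.

7 stops darker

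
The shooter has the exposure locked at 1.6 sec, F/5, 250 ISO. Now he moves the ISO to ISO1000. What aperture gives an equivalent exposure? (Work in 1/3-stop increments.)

f/10

ISO: 250 → 320 → 400 → 500 → 640 → 800 → 1000 — 2 stops higher (brighter).
Need 2 stops darker from the aperture: f/5 → f/5.6 → f/6.3 → f/7.1 → f/8 → f/9 → f/10.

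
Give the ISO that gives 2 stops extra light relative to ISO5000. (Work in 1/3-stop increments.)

ISO 20000

ISO: 5000 → 6400 → 8000 → 10000 → 12800 → 16000 → 20000 — 2 stops raised (brighter).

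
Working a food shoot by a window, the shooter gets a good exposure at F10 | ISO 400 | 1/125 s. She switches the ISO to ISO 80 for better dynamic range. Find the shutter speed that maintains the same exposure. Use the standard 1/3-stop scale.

ISO: 400 → 320 → 250 → 200 → 160 → 125 → 100 → 80 — 2 1/3 stops dropped (darker).
Need 2 1/3 stops brighter from the shutter speed: 1/125 → 1/100 → 1/80 → 1/60 → 1/50 → 1/40 → 1/30 → 1/25.

1/25s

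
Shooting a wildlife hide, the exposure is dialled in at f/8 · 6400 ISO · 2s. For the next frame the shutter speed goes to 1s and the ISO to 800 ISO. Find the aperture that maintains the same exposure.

Shutter speed: 2 → 1 — 1 stop shorter (darker).
ISO: 6400 → 3200 → 1600 → 800 — 3 stops lower (darker).
Net change so far: 4 stops darker. Offset with the aperture: f/8 → f/5.6 → f/4 → f/2.8 → f/2.

f/2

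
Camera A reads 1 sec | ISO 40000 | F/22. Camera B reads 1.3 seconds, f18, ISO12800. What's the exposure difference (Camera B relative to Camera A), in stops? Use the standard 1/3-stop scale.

2/3 stop darker

Aperture: f/22 → f/20 → f/18 — 2/3 stop wider (brighter).
Shutter speed: 1 → 1.3 — 1/3 stop longer (brighter).
ISO: 40000 → 32000 → 25600 → 20000 → 16000 → 12800 — 1 2/3 stops dropped (darker).
Net: +2/3 +1/3 −1 2/3 = −2/3 stops.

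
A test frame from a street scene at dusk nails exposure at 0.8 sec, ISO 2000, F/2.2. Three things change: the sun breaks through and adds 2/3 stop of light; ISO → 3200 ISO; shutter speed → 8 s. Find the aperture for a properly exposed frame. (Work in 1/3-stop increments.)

Scene light: 2/3 stop brighter.
ISO: 2000 → 2500 → 3200 — 2/3 stop raised (brighter).
Shutter speed: 0.8 → 1 → 1.3 → 1.6 → 2 → 2.5 → 3.2 → 4 → 5 → 6 → 8 — 3 1/3 stops longer (brighter).
Net so far: 4 2/3 stops brighter. Aperture: f/2.2 → f/2.5 → f/2.8 → f/3.2 → f/3.5 → f/4 → f/4.5 → f/5 → f/5.6 → f/6.3 → f/7.1 → f/8 → f/9 → f/10 → f/11.

f/11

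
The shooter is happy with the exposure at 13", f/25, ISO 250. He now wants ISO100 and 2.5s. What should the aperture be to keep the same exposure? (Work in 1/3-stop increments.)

f/7.1

ISO: 250 → 200 → 160 → 125 → 100 — 1 1/3 stops dropped (darker).
Shutter speed: 13 → 10 → 8 → 6 → 5 → 4 → 3.2 → 2.5 — 2 1/3 stops faster (darker).
Net change so far: 3 2/3 stops darker. Offset with the aperture: f/25 → f/22 → f/20 → f/18 → f/16 → f/14 → f/13 → f/11 → f/10 → f/9 → f/8 → f/7.1.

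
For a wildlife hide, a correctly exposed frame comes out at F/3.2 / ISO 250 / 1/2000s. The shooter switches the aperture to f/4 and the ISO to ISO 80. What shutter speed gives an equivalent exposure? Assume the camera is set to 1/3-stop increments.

1/400s

Aperture: f/3.2 → f/3.5 → f/4 — 2/3 stop stopped down (darker).
ISO: 250 → 200 → 160 → 125 → 100 → 80 — 1 2/3 stops lower (darker).
Net change so far: 2 1/3 stops darker. Offset with the shutter speed: 1/2000 → 1/1600 → 1/1250 → 1/1000 → 1/800 → 1/640 → 1/500 → 1/400.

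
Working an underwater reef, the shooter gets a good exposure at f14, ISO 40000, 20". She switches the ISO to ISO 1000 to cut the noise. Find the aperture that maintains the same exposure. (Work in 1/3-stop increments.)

f/2.2

ISO: 40000 → 32000 → 25600 → 20000 → 16000 → 12800 → 10000 → 8000 → 6400 → 5000 → 4000 → 3200 → 2500 → 2000 → 1600 → 1250 → 1000 — 5 1/3 stops dropped (darker).
Need 5 1/3 stops brighter from the aperture: f/14 → f/13 → f/11 → f/10 → f/9 → f/8 → f/7.1 → f/6.3 → f/5.6 → f/5 → f/4.5 → f/4 → f/3.5 → f/3.2 → f/2.8 → f/2.5 → f/2.2.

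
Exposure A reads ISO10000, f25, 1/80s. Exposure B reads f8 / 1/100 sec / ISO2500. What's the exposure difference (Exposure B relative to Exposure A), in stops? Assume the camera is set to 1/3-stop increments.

Aperture: f/25 → f/22 → f/20 → f/18 → f/16 → f/14 → f/13 → f/11 → f/10 → f/9 → f/8 — 3 1/3 stops wider (brighter).
Shutter speed: 1/80 → 1/100 — 1/3 stop faster (darker).
ISO: 10000 → 8000 → 6400 → 5000 → 4000 → 3200 → 2500 — 2 stops dropped (darker).
Net: +3 1/3 −1/3 −2 = +1 stop.

1 stop brighter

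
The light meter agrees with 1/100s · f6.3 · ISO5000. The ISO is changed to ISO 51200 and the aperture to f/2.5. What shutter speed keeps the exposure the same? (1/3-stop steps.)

ISO: 5000 → 6400 → 8000 → 10000 → 12800 → 16000 → 20000 → 25600 → 32000 → 40000 → 51200 — 3 1/3 stops raised (brighter).
Aperture: f/6.3 → f/5.6 → f/5 → f/4.5 → f/4 → f/3.5 → f/3.2 → f/2.8 → f/2.5 — 2 2/3 stops larger aperture (brighter).
Net change so far: 6 stops brighter. Offset with the shutter speed: 1/100 → 1/125 → 1/160 → 1/200 → 1/250 → 1/320 → 1/400 → 1/500 → 1/640 → 1/800 → 1/1000 → 1/1250 → 1/1600 → 1/2000 → 1/2500 → 1/3200 → 1/4000 → 1/5000 → 1/6400.

1/6400s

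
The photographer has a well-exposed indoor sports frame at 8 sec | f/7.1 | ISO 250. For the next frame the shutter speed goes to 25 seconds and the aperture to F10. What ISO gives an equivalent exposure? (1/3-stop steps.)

ISO 160

Shutter speed: 8 → 10 → 13 → 15 → 20 → 25 — 1 2/3 stops slower (brighter).
Aperture: f/7.1 → f/8 → f/9 → f/10 — 1 stop stopped down (darker).
Net change so far: 2/3 stop brighter. Offset with the ISO: 250 → 200 → 160.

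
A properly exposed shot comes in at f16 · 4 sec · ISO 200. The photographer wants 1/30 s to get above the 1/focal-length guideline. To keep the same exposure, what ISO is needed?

ISO 25600

Shutter speed: 4 → 2 → 1 → 1/2 → 1/4 → 1/8 → 1/15 → 1/30 — 7 stops shorter (darker).
Need 7 stops brighter from the ISO: 200 → 400 → 800 → 1600 → 3200 → 6400 → 12800 → 25600.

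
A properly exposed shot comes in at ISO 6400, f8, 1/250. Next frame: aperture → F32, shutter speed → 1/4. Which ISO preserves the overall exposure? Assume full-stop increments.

ISO 1600

Aperture: f/8 → f/11 → f/16 → f/22 → f/32 — 4 stops smaller aperture (darker).
Shutter speed: 1/250 → 1/125 → 1/60 → 1/30 → 1/15 → 1/8 → 1/4 — 6 stops slower (brighter).
Net change so far: 2 stops brighter. Offset with the ISO: 6400 → 3200 → 1600.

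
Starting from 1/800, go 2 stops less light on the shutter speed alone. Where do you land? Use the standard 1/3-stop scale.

Shutter speed: 1/800 → 1/1000 → 1/1250 → 1/1600 → 1/2000 → 1/2500 → 1/3200 — 2 stops faster (darker).

1/3200s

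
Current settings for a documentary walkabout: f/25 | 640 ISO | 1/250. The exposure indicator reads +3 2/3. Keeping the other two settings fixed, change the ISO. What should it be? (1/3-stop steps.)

Overexposed by 3 2/3 stops → need 3 2/3 stops darker.
ISO: 640 → 500 → 400 → 320 → 250 → 200 → 160 → 125 → 100 → 80 → 64 → 50.

ISO 50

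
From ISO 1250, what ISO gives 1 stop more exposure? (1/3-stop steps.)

ISO: 1250 → 1600 → 2000 → 2500 — 1 stop raised (brighter).

ISO 2500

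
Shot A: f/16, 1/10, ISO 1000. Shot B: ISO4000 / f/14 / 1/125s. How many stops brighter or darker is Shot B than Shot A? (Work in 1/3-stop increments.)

1 1/3 stops darker

Aperture: f/16 → f/14 — 1/3 stop opened up (brighter).
Shutter speed: 1/10 → 1/13 → 1/15 → 1/20 → 1/25 → 1/30 → 1/40 → 1/50 → 1/60 → 1/80 → 1/100 → 1/125 — 3 2/3 stops faster (darker).
ISO: 1000 → 1250 → 1600 → 2000 → 2500 → 3200 → 4000 — 2 stops raised (brighter).
Net: +1/3 −3 2/3 +2 = −1 1/3 stops.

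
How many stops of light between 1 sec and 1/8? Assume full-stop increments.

3 stops

1 → 1/2 → 1/4 → 1/8 — count the steps: 3 stops.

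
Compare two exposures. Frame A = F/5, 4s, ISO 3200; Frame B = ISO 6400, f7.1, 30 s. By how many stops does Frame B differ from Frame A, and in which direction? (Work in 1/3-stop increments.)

Aperture: f/5 → f/5.6 → f/6.3 → f/7.1 — 1 stop stopped down (darker).
Shutter speed: 4 → 5 → 6 → 8 → 10 → 13 → 15 → 20 → 25 → 30 — 3 stops slower (brighter).
ISO: 3200 → 4000 → 5000 → 6400 — 1 stop higher (brighter).
Net: −1 +3 +1 = +3 stops.

3 stops brighter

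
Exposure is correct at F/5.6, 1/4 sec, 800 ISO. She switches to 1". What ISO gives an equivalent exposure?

Shutter speed: 1/4 → 1/2 → 1 — 2 stops slower (brighter).
Need 2 stops darker from the ISO: 800 → 400 → 200.

ISO 200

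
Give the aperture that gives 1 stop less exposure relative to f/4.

f/5.6

Aperture: f/4 → f/5.6 — 1 stop narrower (darker).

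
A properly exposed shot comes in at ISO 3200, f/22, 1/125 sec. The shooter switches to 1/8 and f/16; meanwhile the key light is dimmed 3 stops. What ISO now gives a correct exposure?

ISO 800

Scene light: 3 stops darker.
Shutter speed: 1/125 → 1/60 → 1/30 → 1/15 → 1/8 — 4 stops longer (brighter).
Aperture: f/22 → f/16 — 1 stop opened up (brighter).
Net so far: 2 stops brighter. ISO: 3200 → 1600 → 800.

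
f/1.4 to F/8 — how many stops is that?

f/1.4 → f/2 → f/2.8 → f/4 → f/5.6 → f/8 — count the steps: 5 stops.

5 stops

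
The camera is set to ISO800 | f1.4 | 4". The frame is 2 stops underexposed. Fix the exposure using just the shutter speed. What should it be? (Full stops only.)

Underexposed by 2 stops → need 2 stops brighter.
Shutter speed: 4 → 8 → 15.

15 s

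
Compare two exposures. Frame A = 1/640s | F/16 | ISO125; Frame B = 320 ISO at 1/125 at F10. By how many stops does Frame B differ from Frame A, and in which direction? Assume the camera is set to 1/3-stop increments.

5 stops brighter

Aperture: f/16 → f/14 → f/13 → f/11 → f/10 — 1 1/3 stops wider (brighter).
Shutter speed: 1/640 → 1/500 → 1/400 → 1/320 → 1/250 → 1/200 → 1/160 → 1/125 — 2 1/3 stops slower (brighter).
ISO: 125 → 160 → 200 → 250 → 320 — 1 1/3 stops raised (brighter).
Net: +1 1/3 +2 1/3 +1 1/3 = +5 stops.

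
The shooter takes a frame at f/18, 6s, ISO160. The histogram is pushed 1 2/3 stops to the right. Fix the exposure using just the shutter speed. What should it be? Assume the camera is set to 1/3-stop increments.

2 s

Overexposed by 1 2/3 stops → need 1 2/3 stops darker.
Shutter speed: 6 → 5 → 4 → 3.2 → 2.5 → 2.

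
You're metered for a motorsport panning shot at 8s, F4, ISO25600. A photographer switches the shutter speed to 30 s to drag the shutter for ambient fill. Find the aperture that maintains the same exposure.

f/8

Shutter speed: 8 → 15 → 30 — 2 stops slower (brighter).
Need 2 stops darker from the aperture: f/4 → f/5.6 → f/8.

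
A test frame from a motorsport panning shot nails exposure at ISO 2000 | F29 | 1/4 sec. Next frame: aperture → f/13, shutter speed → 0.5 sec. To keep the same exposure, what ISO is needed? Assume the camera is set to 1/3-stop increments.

Aperture: f/29 → f/25 → f/22 → f/20 → f/18 → f/16 → f/14 → f/13 — 2 1/3 stops opened up (brighter).
Shutter speed: 1/4 → 0.3 → 0.4 → 0.5 — 1 stop longer (brighter).
Net change so far: 3 1/3 stops brighter. Offset with the ISO: 2000 → 1600 → 1250 → 1000 → 800 → 640 → 500 → 400 → 320 → 250 → 200.

ISO 200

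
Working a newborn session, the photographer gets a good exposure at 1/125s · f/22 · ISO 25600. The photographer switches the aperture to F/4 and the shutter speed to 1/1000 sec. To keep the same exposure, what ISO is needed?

ISO 6400

Aperture: f/22 → f/16 → f/11 → f/8 → f/5.6 → f/4 — 5 stops wider (brighter).
Shutter speed: 1/125 → 1/250 → 1/500 → 1/1000 — 3 stops shorter (darker).
Net change so far: 2 stops brighter. Offset with the ISO: 25600 → 12800 → 6400.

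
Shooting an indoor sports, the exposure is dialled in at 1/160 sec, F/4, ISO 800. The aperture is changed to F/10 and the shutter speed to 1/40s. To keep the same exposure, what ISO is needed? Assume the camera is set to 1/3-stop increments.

Aperture: f/4 → f/4.5 → f/5 → f/5.6 → f/6.3 → f/7.1 → f/8 → f/9 → f/10 — 2 2/3 stops smaller aperture (darker).
Shutter speed: 1/160 → 1/125 → 1/100 → 1/80 → 1/60 → 1/50 → 1/40 — 2 stops slower (brighter).
Net change so far: 2/3 stop darker. Offset with the ISO: 800 → 1000 → 1250.

ISO 1250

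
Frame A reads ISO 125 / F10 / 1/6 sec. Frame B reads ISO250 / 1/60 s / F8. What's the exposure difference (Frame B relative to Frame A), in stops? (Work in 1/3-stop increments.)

Aperture: f/10 → f/9 → f/8 — 2/3 stop opened up (brighter).
Shutter speed: 1/6 → 1/8 → 1/10 → 1/13 → 1/15 → 1/20 → 1/25 → 1/30 → 1/40 → 1/50 → 1/60 — 3 1/3 stops shorter (darker).
ISO: 125 → 160 → 200 → 250 — 1 stop higher (brighter).
Net: +2/3 −3 1/3 +1 = −1 2/3 stops.

1 2/3 stops darker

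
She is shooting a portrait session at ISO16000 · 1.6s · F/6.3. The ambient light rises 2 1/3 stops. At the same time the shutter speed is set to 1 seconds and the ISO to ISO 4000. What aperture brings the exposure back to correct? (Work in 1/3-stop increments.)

Scene light: 2 1/3 stops brighter.
Shutter speed: 1.6 → 1.3 → 1 — 2/3 stop faster (darker).
ISO: 16000 → 12800 → 10000 → 8000 → 6400 → 5000 → 4000 — 2 stops lower (darker).
Net so far: 1/3 stop darker. Aperture: f/6.3 → f/5.6.

f/5.6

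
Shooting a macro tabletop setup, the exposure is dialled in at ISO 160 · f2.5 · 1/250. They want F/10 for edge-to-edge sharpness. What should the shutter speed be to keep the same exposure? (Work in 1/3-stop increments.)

Aperture: f/2.5 → f/2.8 → f/3.2 → f/3.5 → f/4 → f/4.5 → f/5 → f/5.6 → f/6.3 → f/7.1 → f/8 → f/9 → f/10 — 4 stops smaller aperture (darker).
Need 4 stops brighter from the shutter speed: 1/250 → 1/200 → 1/160 → 1/125 → 1/100 → 1/80 → 1/60 → 1/50 → 1/40 → 1/30 → 1/25 → 1/20 → 1/15.

1/15s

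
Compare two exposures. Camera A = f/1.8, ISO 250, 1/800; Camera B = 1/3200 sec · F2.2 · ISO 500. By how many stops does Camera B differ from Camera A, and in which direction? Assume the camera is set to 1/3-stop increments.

Aperture: f/1.8 → f/2 → f/2.2 — 2/3 stop stopped down (darker).
Shutter speed: 1/800 → 1/1000 → 1/1250 → 1/1600 → 1/2000 → 1/2500 → 1/3200 — 2 stops shorter (darker).
ISO: 250 → 320 → 400 → 500 — 1 stop raised (brighter).
Net: −2/3 −2 +1 = −1 2/3 stops.

1 2/3 stops darker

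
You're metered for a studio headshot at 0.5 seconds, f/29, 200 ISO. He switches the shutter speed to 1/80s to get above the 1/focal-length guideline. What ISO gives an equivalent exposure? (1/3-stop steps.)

ISO 8000

Shutter speed: 0.5 → 0.4 → 0.3 → 1/4 → 1/5 → 1/6 → 1/8 → 1/10 → 1/13 → 1/15 → 1/20 → 1/25 → 1/30 → 1/40 → 1/50 → 1/60 → 1/80 — 5 1/3 stops faster (darker).
Need 5 1/3 stops brighter from the ISO: 200 → 250 → 320 → 400 → 500 → 640 → 800 → 1000 → 1250 → 1600 → 2000 → 2500 → 3200 → 4000 → 5000 → 6400 → 8000.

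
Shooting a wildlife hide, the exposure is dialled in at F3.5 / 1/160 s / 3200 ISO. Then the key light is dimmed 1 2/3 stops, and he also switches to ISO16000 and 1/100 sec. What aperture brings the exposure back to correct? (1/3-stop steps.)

f/5.6

Scene light: 1 2/3 stops darker.
ISO: 3200 → 4000 → 5000 → 6400 → 8000 → 10000 → 12800 → 16000 — 2 1/3 stops raised (brighter).
Shutter speed: 1/160 → 1/125 → 1/100 — 2/3 stop longer (brighter).
Net so far: 1 1/3 stops brighter. Aperture: f/3.5 → f/4 → f/4.5 → f/5 → f/5.6.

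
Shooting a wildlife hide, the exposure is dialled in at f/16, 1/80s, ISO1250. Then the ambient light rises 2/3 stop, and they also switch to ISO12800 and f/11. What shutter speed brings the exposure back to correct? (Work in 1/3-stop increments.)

Scene light: 2/3 stop brighter.
ISO: 1250 → 1600 → 2000 → 2500 → 3200 → 4000 → 5000 → 6400 → 8000 → 10000 → 12800 — 3 1/3 stops raised (brighter).
Aperture: f/16 → f/14 → f/13 → f/11 — 1 stop opened up (brighter).
Net so far: 5 stops brighter. Shutter speed: 1/80 → 1/100 → 1/125 → 1/160 → 1/200 → 1/250 → 1/320 → 1/400 → 1/500 → 1/640 → 1/800 → 1/1000 → 1/1250 → 1/1600 → 1/2000 → 1/2500.

1/2500s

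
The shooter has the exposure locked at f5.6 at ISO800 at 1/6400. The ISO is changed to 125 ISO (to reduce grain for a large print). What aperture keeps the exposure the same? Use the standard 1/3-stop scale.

f/2.2

ISO: 800 → 640 → 500 → 400 → 320 → 250 → 200 → 160 → 125 — 2 2/3 stops dropped (darker).
Need 2 2/3 stops brighter from the aperture: f/5.6 → f/5 → f/4.5 → f/4 → f/3.5 → f/3.2 → f/2.8 → f/2.5 → f/2.2.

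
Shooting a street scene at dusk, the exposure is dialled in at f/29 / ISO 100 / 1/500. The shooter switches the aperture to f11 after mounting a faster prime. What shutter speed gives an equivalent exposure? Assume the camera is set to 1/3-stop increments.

Aperture: f/29 → f/25 → f/22 → f/20 → f/18 → f/16 → f/14 → f/13 → f/11 — 2 2/3 stops wider (brighter).
Need 2 2/3 stops darker from the shutter speed: 1/500 → 1/640 → 1/800 → 1/1000 → 1/1250 → 1/1600 → 1/2000 → 1/2500 → 1/3200.

1/3200s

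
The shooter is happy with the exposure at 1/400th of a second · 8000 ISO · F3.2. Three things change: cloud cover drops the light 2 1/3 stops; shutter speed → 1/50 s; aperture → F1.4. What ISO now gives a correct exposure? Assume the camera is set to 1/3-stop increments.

Scene light: 2 1/3 stops darker.
Shutter speed: 1/400 → 1/320 → 1/250 → 1/200 → 1/160 → 1/125 → 1/100 → 1/80 → 1/60 → 1/50 — 3 stops slower (brighter).
Aperture: f/3.2 → f/2.8 → f/2.5 → f/2.2 → f/2 → f/1.8 → f/1.6 → f/1.4 — 2 1/3 stops wider (brighter).
Net so far: 3 stops brighter. ISO: 8000 → 6400 → 5000 → 4000 → 3200 → 2500 → 2000 → 1600 → 1250 → 1000.

ISO 1000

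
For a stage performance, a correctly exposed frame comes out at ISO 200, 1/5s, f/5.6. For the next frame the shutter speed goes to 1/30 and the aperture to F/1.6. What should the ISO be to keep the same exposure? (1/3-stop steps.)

Shutter speed: 1/5 → 1/6 → 1/8 → 1/10 → 1/13 → 1/15 → 1/20 → 1/25 → 1/30 — 2 2/3 stops faster (darker).
Aperture: f/5.6 → f/5 → f/4.5 → f/4 → f/3.5 → f/3.2 → f/2.8 → f/2.5 → f/2.2 → f/2 → f/1.8 → f/1.6 — 3 2/3 stops wider (brighter).
Net change so far: 1 stop brighter. Offset with the ISO: 200 → 160 → 125 → 100.

ISO 100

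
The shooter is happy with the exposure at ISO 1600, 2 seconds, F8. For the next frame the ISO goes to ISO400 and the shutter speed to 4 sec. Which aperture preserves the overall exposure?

f/5.6

ISO: 1600 → 800 → 400 — 2 stops lower (darker).
Shutter speed: 2 → 4 — 1 stop longer (brighter).
Net change so far: 1 stop darker. Offset with the aperture: f/8 → f/5.6.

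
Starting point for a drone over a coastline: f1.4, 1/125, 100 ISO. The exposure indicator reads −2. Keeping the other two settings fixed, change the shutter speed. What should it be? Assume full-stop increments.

1/30s

Underexposed by 2 stops → need 2 stops brighter.
Shutter speed: 1/125 → 1/60 → 1/30.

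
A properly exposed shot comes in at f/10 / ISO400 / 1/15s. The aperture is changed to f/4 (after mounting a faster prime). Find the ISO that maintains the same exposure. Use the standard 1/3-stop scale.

Aperture: f/10 → f/9 → f/8 → f/7.1 → f/6.3 → f/5.6 → f/5 → f/4.5 → f/4 — 2 2/3 stops wider (brighter).
Need 2 2/3 stops darker from the ISO: 400 → 320 → 250 → 200 → 160 → 125 → 100 → 80 → 64.

ISO 64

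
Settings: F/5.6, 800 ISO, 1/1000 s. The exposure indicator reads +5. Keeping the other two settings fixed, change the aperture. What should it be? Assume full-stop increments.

Overexposed by 5 stops → need 5 stops darker.
Aperture: f/5.6 → f/8 → f/11 → f/16 → f/22 → f/32.

f/32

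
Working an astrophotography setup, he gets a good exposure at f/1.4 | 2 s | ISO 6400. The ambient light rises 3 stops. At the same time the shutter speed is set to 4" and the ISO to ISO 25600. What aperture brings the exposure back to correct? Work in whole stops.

Scene light: 3 stops brighter.
Shutter speed: 2 → 4 — 1 stop slower (brighter).
ISO: 6400 → 12800 → 25600 — 2 stops higher (brighter).
Net so far: 6 stops brighter. Aperture: f/1.4 → f/2 → f/2.8 → f/4 → f/5.6 → f/8 → f/11.

f/11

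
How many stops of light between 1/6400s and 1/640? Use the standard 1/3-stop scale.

3 1/3 stops

1/6400 → 1/5000 → 1/4000 → 1/3200 → 1/2500 → 1/2000 → 1/1600 → 1/1250 → 1/1000 → 1/800 → 1/640 — count the steps: 10 third-stops = 3 1/3 stops.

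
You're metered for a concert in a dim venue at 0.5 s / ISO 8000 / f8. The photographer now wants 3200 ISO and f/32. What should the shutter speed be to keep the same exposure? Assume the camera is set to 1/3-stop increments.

ISO: 8000 → 6400 → 5000 → 4000 → 3200 — 1 1/3 stops lower (darker).
Aperture: f/8 → f/9 → f/10 → f/11 → f/13 → f/14 → f/16 → f/18 → f/20 → f/22 → f/25 → f/29 → f/32 — 4 stops narrower (darker).
Net change so far: 5 1/3 stops darker. Offset with the shutter speed: 0.5 → 0.6 → 0.8 → 1 → 1.3 → 1.6 → 2 → 2.5 → 3.2 → 4 → 5 → 6 → 8 → 10 → 13 → 15 → 20.

20 s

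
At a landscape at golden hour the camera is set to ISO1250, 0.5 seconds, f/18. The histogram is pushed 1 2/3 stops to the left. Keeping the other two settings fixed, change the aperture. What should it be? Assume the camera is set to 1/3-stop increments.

Underexposed by 1 2/3 stops → need 1 2/3 stops brighter.
Aperture: f/18 → f/16 → f/14 → f/13 → f/11 → f/10.

f/10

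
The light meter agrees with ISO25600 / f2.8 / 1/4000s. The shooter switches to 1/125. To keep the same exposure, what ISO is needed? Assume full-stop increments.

ISO 800

Shutter speed: 1/4000 → 1/2000 → 1/1000 → 1/500 → 1/250 → 1/125 — 5 stops longer (brighter).
Need 5 stops darker from the ISO: 25600 → 12800 → 6400 → 3200 → 1600 → 800.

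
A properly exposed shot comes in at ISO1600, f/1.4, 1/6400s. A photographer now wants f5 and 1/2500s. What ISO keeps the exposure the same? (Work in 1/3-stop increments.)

Aperture: f/1.4 → f/1.6 → f/1.8 → f/2 → f/2.2 → f/2.5 → f/2.8 → f/3.2 → f/3.5 → f/4 → f/4.5 → f/5 — 3 2/3 stops stopped down (darker).
Shutter speed: 1/6400 → 1/5000 → 1/4000 → 1/3200 → 1/2500 — 1 1/3 stops longer (brighter).
Net change so far: 2 1/3 stops darker. Offset with the ISO: 1600 → 2000 → 2500 → 3200 → 4000 → 5000 → 6400 → 8000.

ISO 8000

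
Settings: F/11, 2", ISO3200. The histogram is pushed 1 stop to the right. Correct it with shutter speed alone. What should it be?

1 s

Overexposed by 1 stop → need 1 stop darker.
Shutter speed: 2 → 1.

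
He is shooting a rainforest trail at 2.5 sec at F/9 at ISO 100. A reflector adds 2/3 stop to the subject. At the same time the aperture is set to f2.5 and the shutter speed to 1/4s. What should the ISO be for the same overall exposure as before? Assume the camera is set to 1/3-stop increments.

ISO 50

Scene light: 2/3 stop brighter.
Aperture: f/9 → f/8 → f/7.1 → f/6.3 → f/5.6 → f/5 → f/4.5 → f/4 → f/3.5 → f/3.2 → f/2.8 → f/2.5 — 3 2/3 stops larger aperture (brighter).
Shutter speed: 2.5 → 2 → 1.6 → 1.3 → 1 → 0.8 → 0.6 → 0.5 → 0.4 → 0.3 → 1/4 — 3 1/3 stops shorter (darker).
Net so far: 1 stop brighter. ISO: 100 → 80 → 64 → 50.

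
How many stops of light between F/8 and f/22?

f/8 → f/11 → f/16 → f/22 — count the steps: 3 stops.

3 stops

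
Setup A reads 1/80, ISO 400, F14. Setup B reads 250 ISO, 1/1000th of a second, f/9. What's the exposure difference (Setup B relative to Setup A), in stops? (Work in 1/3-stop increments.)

Aperture: f/14 → f/13 → f/11 → f/10 → f/9 — 1 1/3 stops wider (brighter).
Shutter speed: 1/80 → 1/100 → 1/125 → 1/160 → 1/200 → 1/250 → 1/320 → 1/400 → 1/500 → 1/640 → 1/800 → 1/1000 — 3 2/3 stops shorter (darker).
ISO: 400 → 320 → 250 — 2/3 stop dropped (darker).
Net: +1 1/3 −3 2/3 −2/3 = −3 stops.

3 stops darker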